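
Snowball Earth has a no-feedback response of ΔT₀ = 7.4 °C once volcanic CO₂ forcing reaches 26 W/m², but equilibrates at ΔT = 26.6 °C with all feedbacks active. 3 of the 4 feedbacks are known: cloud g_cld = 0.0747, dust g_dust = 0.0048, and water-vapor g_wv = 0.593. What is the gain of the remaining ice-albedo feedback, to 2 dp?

Amplification A = ΔT/ΔT₀ = 26.6/7.4 = 3.595.
Total gain g = 1 − 1/A = 1 − 1/3.595 = 0.7218.
Known gains sum to 0.0747 + 0.0048 + 0.593 = 0.6725.
g_ice = 0.7218 − 0.6725 = 0.05.

0.05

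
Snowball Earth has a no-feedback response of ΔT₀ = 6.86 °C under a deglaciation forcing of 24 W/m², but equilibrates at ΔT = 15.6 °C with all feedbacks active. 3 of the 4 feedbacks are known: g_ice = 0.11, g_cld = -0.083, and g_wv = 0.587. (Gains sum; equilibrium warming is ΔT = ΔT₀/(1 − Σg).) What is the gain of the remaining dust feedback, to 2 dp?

-0.05

Amplification A = ΔT/ΔT₀ = 15.6/6.86 = 2.274.
Total gain g = 1 − 1/A = 1 − 1/2.274 = 0.5602.
Known gains sum to 0.11 − 0.083 + 0.587 = 0.614.
g_dust = 0.5602 − 0.614 = -0.05.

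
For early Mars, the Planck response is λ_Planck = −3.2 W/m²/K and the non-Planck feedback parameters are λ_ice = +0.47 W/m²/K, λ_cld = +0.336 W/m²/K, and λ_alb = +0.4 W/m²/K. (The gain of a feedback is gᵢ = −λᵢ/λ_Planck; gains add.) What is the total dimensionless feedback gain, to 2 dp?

Convert to gains: g_ice = 0.47/3.2 = 0.1469; g_cld = 0.336/3.2 = 0.105; g_alb = 0.4/3.2 = 0.125.
Total gain g = 0.3769.

0.38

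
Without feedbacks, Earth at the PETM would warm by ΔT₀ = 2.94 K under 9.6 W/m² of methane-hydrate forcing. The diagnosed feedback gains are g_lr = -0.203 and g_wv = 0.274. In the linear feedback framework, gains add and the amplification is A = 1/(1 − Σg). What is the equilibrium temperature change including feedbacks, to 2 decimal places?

Total gain g = -0.203 + 0.274 = 0.071.
Amplification A = 1/(1 − 0.071) = 1.076.
ΔT = 2.94 × 1.076 = 3.16 K.

3.16 K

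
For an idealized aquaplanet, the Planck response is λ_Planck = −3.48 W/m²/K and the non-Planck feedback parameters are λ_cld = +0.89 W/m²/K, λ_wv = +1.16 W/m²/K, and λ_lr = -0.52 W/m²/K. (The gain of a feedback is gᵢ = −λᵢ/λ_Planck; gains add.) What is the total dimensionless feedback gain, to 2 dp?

Convert to gains: g_cld = 0.89/3.48 = 0.2557; g_wv = 1.16/3.48 = 0.3333; g_lr = -0.52/3.48 = -0.1494.
Total gain g = 0.4396.

0.44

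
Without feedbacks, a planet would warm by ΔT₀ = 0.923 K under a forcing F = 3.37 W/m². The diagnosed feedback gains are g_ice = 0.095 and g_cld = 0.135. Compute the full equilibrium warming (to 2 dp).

Total gain g = 0.095 + 0.135 = 0.23.
Amplification A = 1/(1 − 0.23) = 1.299.
ΔT = 0.923 × 1.299 = 1.20 K.

1.20 K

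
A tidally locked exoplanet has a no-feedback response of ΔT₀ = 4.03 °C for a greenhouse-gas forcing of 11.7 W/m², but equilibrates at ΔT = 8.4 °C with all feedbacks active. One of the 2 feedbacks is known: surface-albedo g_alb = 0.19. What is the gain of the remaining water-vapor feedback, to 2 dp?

Amplification A = ΔT/ΔT₀ = 8.4/4.03 = 2.084.
Total gain g = 1 − 1/A = 1 − 1/2.084 = 0.5202.
The known gain is 0.19.
g_wv = 0.5202 − 0.19 = 0.33.

0.33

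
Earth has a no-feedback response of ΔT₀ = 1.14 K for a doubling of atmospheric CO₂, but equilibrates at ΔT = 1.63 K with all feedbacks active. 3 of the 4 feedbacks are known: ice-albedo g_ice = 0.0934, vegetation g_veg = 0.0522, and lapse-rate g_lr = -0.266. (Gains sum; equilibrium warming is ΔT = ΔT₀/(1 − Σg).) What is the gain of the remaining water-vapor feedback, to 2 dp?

Amplification A = ΔT/ΔT₀ = 1.63/1.14 = 1.43.
Total gain g = 1 − 1/A = 1 − 1/1.43 = 0.3007.
Known gains sum to 0.0934 + 0.0522 − 0.266 = -0.1204.
g_wv = 0.3007 + 0.1204 = 0.42.

0.42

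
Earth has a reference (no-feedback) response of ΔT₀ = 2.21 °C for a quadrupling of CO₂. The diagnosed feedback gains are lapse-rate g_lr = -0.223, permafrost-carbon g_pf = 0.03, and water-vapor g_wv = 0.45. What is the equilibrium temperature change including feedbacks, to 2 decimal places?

Total gain g = -0.223 + 0.03 + 0.45 = 0.257.
Amplification A = 1/(1 − 0.257) = 1.346.
ΔT = 2.21 × 1.346 = 2.97 °C.

2.97 °C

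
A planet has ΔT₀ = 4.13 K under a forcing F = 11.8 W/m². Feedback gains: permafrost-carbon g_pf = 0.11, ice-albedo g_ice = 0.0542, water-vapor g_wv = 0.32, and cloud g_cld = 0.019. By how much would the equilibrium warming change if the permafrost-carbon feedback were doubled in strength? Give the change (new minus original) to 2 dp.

Original: g = 0.5032, ΔT = 4.13/(1−0.5032) = 8.3132 K.
With doubled permafrost-carbon: g' = 0.6132, ΔT' = 4.13/(1−0.6132) = 10.6774 K.
Change = 10.6774 − 8.3132 = 2.36 K.

2.36 K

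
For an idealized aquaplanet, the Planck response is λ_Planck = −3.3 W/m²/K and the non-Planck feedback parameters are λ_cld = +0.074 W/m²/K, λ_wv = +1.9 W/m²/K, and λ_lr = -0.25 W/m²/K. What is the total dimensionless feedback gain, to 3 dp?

0.522

Convert to gains: g_cld = 0.074/3.3 = 0.02242; g_wv = 1.9/3.3 = 0.5758; g_lr = -0.25/3.3 = -0.07576.
Total gain g = 0.52246.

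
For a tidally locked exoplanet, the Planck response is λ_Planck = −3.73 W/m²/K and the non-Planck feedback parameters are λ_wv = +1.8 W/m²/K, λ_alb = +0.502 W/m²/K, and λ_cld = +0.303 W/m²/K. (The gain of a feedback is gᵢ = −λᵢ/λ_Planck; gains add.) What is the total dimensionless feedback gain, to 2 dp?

Convert to gains: g_wv = 1.8/3.73 = 0.4826; g_alb = 0.502/3.73 = 0.1346; g_cld = 0.303/3.73 = 0.08123.
Total gain g = 0.69843.

0.70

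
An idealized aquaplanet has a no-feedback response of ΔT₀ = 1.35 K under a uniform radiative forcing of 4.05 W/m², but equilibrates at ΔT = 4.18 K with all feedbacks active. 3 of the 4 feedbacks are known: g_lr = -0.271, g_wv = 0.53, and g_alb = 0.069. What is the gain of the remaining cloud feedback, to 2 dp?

0.35

Amplification A = ΔT/ΔT₀ = 4.18/1.35 = 3.096.
Total gain g = 1 − 1/A = 1 − 1/3.096 = 0.677.
Known gains sum to -0.271 + 0.53 + 0.069 = 0.328.
g_cld = 0.677 − 0.328 = 0.35.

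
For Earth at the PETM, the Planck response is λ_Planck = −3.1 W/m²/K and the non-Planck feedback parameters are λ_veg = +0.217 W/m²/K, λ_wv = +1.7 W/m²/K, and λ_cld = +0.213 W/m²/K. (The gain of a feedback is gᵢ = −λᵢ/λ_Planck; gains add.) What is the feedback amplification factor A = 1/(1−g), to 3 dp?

3.196

Convert to gains: g_veg = 0.217/3.1 = 0.07; g_wv = 1.7/3.1 = 0.5484; g_cld = 0.213/3.1 = 0.06871.
Total gain g = 0.68711.
A = 1/(1 − 0.68711) = 3.196.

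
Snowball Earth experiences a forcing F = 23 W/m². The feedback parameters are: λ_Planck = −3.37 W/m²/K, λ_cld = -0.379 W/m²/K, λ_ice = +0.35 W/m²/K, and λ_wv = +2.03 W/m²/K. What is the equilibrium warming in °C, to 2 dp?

Net feedback parameter λ = (−3.37) + (-0.379) + (+0.35) + (+2.03) = -1.369 W/m²/K.
ΔT = −F/λ = −23/(-1.369) = 16.80 °C.

16.80 °C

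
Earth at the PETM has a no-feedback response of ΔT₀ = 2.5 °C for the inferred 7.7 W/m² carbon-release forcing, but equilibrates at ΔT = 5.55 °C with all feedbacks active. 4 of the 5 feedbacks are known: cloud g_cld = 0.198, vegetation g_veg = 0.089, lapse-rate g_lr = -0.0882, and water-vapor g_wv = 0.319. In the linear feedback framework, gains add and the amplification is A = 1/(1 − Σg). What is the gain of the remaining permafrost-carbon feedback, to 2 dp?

Amplification A = ΔT/ΔT₀ = 5.55/2.5 = 2.22.
Total gain g = 1 − 1/A = 1 − 1/2.22 = 0.5495.
Known gains sum to 0.198 + 0.089 − 0.0882 + 0.319 = 0.5178.
g_pf = 0.5495 − 0.5178 = 0.03.

0.03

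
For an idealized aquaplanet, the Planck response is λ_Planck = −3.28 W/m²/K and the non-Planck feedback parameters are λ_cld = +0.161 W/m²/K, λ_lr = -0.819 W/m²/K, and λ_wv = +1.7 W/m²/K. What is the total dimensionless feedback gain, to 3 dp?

Convert to gains: g_cld = 0.161/3.28 = 0.04909; g_lr = -0.819/3.28 = -0.2497; g_wv = 1.7/3.28 = 0.5183.
Total gain g = 0.31769.

0.318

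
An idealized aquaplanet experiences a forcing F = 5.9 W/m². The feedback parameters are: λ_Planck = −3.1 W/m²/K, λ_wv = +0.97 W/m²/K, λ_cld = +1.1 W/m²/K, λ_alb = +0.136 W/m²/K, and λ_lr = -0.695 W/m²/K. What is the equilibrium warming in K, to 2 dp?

Net feedback parameter λ = (−3.1) + (+0.97) + (+1.1) + (+0.136) + (-0.695) = -1.589 W/m²/K.
ΔT = −F/λ = −5.9/(-1.589) = 3.71 K.

3.71 K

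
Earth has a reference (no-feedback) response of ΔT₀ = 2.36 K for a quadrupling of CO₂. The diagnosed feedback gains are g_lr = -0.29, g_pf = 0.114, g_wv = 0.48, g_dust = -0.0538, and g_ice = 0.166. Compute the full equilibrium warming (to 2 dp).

Total gain g = -0.29 + 0.114 + 0.48 − 0.0538 + 0.166 = 0.4162.
Amplification A = 1/(1 − 0.4162) = 1.713.
ΔT = 2.36 × 1.713 = 4.04 K.

4.04 K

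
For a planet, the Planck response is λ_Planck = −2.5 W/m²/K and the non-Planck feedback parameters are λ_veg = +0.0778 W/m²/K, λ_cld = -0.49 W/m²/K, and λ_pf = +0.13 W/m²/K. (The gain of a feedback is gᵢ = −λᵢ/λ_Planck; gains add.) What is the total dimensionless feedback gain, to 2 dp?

-0.11

Convert to gains: g_veg = 0.0778/2.5 = 0.03112; g_cld = -0.49/2.5 = -0.196; g_pf = 0.13/2.5 = 0.052.
Total gain g = -0.11288.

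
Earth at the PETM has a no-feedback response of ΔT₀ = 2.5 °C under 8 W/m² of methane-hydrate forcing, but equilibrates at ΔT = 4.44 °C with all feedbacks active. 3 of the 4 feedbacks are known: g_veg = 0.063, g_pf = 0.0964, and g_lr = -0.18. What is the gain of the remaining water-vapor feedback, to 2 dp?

Amplification A = ΔT/ΔT₀ = 4.44/2.5 = 1.776.
Total gain g = 1 − 1/A = 1 − 1/1.776 = 0.4369.
Known gains sum to 0.063 + 0.0964 − 0.18 = -0.0206.
g_wv = 0.4369 + 0.0206 = 0.46.

0.46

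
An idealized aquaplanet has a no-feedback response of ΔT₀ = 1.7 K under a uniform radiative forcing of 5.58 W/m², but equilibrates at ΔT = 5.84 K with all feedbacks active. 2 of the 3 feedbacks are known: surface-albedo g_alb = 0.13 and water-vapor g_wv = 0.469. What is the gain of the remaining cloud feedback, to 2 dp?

Amplification A = ΔT/ΔT₀ = 5.84/1.7 = 3.435.
Total gain g = 1 − 1/A = 1 − 1/3.435 = 0.7089.
Known gains sum to 0.13 + 0.469 = 0.599.
g_cld = 0.7089 − 0.599 = 0.11.

0.11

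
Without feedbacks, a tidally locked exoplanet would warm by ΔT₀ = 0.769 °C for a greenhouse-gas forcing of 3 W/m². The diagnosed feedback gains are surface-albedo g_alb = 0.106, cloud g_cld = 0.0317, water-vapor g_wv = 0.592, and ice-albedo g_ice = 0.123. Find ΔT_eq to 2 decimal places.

Total gain g = 0.106 + 0.0317 + 0.592 + 0.123 = 0.8527.
Amplification A = 1/(1 − 0.8527) = 6.789.
ΔT = 0.769 × 6.789 = 5.22 °C.

5.22 °C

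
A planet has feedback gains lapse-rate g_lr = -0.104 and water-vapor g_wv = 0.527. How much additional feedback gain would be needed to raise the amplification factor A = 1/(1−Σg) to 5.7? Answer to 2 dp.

0.40

Current total gain = 0.423.
Target gain for A = 5.7: g* = 1 − 1/5.7 = 0.8246.
Additional gain needed = 0.8246 − 0.423 = 0.40.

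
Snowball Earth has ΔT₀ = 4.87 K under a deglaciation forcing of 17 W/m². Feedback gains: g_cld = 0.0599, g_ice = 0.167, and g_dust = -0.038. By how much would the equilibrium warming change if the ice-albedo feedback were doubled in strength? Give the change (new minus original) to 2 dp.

Original: g = 0.1889, ΔT = 4.87/(1−0.1889) = 6.0042 K.
With doubled ice-albedo: g' = 0.3559, ΔT' = 4.87/(1−0.3559) = 7.5609 K.
Change = 7.5609 − 6.0042 = 1.56 K.

1.56 K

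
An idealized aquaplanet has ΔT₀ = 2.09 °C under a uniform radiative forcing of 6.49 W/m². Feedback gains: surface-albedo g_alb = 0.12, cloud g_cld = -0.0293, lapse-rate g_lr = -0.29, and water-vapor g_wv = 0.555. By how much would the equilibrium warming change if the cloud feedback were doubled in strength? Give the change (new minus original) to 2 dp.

Original: g = 0.3557, ΔT = 2.09/(1−0.3557) = 3.2438 °C.
With doubled cloud: g' = 0.3264, ΔT' = 2.09/(1−0.3264) = 3.1027 °C.
Change = 3.1027 − 3.2438 = -0.14 °C.

-0.14 °C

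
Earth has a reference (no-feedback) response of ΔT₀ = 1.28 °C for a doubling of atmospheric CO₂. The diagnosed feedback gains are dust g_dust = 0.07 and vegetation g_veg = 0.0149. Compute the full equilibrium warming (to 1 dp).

Total gain g = 0.07 + 0.0149 = 0.0849.
Amplification A = 1/(1 − 0.0849) = 1.093.
ΔT = 1.28 × 1.093 = 1.4 °C.

1.4 °C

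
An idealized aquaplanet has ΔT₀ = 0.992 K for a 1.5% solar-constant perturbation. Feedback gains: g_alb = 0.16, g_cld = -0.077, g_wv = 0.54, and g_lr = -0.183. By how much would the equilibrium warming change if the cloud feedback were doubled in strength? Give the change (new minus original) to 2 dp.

Original: g = 0.44, ΔT = 0.992/(1−0.44) = 1.7714 K.
With doubled cloud: g' = 0.363, ΔT' = 0.992/(1−0.363) = 1.5573 K.
Change = 1.5573 − 1.7714 = -0.21 K.

-0.21 K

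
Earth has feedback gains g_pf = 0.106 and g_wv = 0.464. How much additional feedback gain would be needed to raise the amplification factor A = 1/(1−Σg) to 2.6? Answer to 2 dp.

Current total gain = 0.57.
Target gain for A = 2.6: g* = 1 − 1/2.6 = 0.6154.
Additional gain needed = 0.6154 − 0.57 = 0.05.

0.05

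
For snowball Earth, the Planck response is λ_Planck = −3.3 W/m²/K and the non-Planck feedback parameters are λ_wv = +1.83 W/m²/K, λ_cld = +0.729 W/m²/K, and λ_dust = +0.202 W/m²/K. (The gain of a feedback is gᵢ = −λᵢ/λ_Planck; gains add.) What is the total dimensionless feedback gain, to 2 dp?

Convert to gains: g_wv = 1.83/3.3 = 0.5545; g_cld = 0.729/3.3 = 0.2209; g_dust = 0.202/3.3 = 0.06121.
Total gain g = 0.83661.

0.84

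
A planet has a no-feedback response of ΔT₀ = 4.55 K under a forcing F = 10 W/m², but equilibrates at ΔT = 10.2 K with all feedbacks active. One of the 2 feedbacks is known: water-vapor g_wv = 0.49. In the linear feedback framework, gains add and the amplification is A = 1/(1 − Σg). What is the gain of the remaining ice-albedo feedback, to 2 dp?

0.06

Amplification A = ΔT/ΔT₀ = 10.2/4.55 = 2.242.
Total gain g = 1 − 1/A = 1 − 1/2.242 = 0.554.
The known gain is 0.49.
g_ice = 0.554 − 0.49 = 0.06.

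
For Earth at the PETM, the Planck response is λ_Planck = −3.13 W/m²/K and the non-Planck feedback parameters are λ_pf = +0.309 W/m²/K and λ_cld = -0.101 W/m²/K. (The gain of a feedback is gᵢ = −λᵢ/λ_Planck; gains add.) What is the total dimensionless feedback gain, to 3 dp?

Convert to gains: g_pf = 0.309/3.13 = 0.09872; g_cld = -0.101/3.13 = -0.03227.
Total gain g = 0.06645.

0.066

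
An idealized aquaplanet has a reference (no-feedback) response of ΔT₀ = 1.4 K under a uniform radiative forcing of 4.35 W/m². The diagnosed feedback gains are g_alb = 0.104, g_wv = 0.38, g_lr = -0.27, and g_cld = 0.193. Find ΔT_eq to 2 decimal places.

Total gain g = 0.104 + 0.38 − 0.27 + 0.193 = 0.407.
Amplification A = 1/(1 − 0.407) = 1.686.
ΔT = 1.4 × 1.686 = 2.36 K.

2.36 K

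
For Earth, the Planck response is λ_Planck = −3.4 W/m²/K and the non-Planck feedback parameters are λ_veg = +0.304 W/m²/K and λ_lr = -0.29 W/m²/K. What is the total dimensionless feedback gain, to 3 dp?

0.004

Convert to gains: g_veg = 0.304/3.4 = 0.08941; g_lr = -0.29/3.4 = -0.08529.
Total gain g = 0.00412.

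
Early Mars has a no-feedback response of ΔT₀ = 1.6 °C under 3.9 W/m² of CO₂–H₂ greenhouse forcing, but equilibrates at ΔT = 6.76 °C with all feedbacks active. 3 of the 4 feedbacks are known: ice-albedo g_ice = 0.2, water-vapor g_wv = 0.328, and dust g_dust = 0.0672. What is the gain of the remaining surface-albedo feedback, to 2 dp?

Amplification A = ΔT/ΔT₀ = 6.76/1.6 = 4.225.
Total gain g = 1 − 1/A = 1 − 1/4.225 = 0.7633.
Known gains sum to 0.2 + 0.328 + 0.0672 = 0.5952.
g_alb = 0.7633 − 0.5952 = 0.17.

0.17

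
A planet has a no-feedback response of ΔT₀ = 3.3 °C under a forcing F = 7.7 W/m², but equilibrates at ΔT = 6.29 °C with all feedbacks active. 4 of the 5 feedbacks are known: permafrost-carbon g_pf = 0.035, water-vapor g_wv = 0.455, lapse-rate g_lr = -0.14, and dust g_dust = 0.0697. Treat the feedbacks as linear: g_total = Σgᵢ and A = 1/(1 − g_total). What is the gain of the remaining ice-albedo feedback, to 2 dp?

Amplification A = ΔT/ΔT₀ = 6.29/3.3 = 1.906.
Total gain g = 1 − 1/A = 1 − 1/1.906 = 0.4753.
Known gains sum to 0.035 + 0.455 − 0.14 + 0.0697 = 0.4197.
g_ice = 0.4753 − 0.4197 = 0.06.

0.06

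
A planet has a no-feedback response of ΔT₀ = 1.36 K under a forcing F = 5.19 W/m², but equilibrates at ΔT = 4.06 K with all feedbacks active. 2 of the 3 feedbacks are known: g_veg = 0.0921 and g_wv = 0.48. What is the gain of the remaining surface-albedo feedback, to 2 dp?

0.09

Amplification A = ΔT/ΔT₀ = 4.06/1.36 = 2.985.
Total gain g = 1 − 1/A = 1 − 1/2.985 = 0.665.
Known gains sum to 0.0921 + 0.48 = 0.5721.
g_alb = 0.665 − 0.5721 = 0.09.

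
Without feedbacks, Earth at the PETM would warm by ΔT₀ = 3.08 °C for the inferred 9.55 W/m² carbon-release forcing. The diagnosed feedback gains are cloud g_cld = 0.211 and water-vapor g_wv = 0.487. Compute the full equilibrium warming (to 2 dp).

Total gain g = 0.211 + 0.487 = 0.698.
Amplification A = 1/(1 − 0.698) = 3.311.
ΔT = 3.08 × 3.311 = 10.20 °C.

10.20 °C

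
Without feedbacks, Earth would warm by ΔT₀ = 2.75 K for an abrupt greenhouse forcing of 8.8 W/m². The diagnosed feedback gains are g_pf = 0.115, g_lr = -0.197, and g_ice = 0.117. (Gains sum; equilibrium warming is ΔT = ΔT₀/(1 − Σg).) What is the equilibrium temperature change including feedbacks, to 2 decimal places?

2.85 K

Total gain g = 0.115 − 0.197 + 0.117 = 0.035.
Amplification A = 1/(1 − 0.035) = 1.036.
ΔT = 2.75 × 1.036 = 2.85 K.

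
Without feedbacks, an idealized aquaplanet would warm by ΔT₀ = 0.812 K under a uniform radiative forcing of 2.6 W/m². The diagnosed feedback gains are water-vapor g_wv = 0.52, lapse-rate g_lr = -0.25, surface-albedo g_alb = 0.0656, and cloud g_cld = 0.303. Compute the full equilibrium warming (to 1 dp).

2.2 K

Total gain g = 0.52 − 0.25 + 0.0656 + 0.303 = 0.6386.
Amplification A = 1/(1 − 0.6386) = 2.767.
ΔT = 0.812 × 2.767 = 2.2 K.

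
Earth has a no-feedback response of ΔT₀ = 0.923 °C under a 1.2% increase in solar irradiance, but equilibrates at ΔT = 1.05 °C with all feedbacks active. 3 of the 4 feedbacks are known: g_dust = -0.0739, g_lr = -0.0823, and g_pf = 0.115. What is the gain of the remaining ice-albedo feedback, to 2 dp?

Amplification A = ΔT/ΔT₀ = 1.05/0.923 = 1.138.
Total gain g = 1 − 1/A = 1 − 1/1.138 = 0.1213.
Known gains sum to -0.0739 − 0.0823 + 0.115 = -0.0412.
g_ice = 0.1213 + 0.0412 = 0.16.

0.16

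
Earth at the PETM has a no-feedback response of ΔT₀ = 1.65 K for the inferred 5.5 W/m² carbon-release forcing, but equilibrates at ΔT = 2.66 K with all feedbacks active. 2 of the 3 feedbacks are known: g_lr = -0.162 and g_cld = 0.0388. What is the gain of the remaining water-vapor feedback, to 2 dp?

Amplification A = ΔT/ΔT₀ = 2.66/1.65 = 1.612.
Total gain g = 1 − 1/A = 1 − 1/1.612 = 0.3797.
Known gains sum to -0.162 + 0.0388 = -0.1232.
g_wv = 0.3797 + 0.1232 = 0.50.

0.50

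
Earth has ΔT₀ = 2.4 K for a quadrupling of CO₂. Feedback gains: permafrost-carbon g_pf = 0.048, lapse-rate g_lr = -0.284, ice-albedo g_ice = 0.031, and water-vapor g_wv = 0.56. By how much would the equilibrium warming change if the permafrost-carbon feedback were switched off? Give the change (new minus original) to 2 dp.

Original: g = 0.355, ΔT = 2.4/(1−0.355) = 3.7209 K.
Without permafrost-carbon: g' = 0.307, ΔT' = 2.4/(1−0.307) = 3.4632 K.
Change = 3.4632 − 3.7209 = -0.26 K.

-0.26 K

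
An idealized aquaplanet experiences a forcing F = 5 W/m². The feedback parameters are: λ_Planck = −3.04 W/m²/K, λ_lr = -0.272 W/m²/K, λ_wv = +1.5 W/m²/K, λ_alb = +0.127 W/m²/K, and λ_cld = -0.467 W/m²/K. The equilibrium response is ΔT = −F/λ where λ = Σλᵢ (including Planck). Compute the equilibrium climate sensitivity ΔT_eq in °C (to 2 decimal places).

Net feedback parameter λ = (−3.04) + (-0.272) + (+1.5) + (+0.127) + (-0.467) = -2.152 W/m²/K.
ΔT = −F/λ = −5/(-2.152) = 2.32 °C.

2.32 °C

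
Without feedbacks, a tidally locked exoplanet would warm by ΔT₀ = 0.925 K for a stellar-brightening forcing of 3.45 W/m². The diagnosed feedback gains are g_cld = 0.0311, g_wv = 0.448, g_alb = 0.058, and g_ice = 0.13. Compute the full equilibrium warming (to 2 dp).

2.78 K

Total gain g = 0.0311 + 0.448 + 0.058 + 0.13 = 0.6671.
Amplification A = 1/(1 − 0.6671) = 3.004.
ΔT = 0.925 × 3.004 = 2.78 K.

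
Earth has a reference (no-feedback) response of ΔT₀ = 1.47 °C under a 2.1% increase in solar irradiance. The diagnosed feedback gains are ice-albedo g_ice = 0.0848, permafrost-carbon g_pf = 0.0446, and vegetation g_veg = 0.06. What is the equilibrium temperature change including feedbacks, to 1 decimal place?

Total gain g = 0.0848 + 0.0446 + 0.06 = 0.1894.
Amplification A = 1/(1 − 0.1894) = 1.234.
ΔT = 1.47 × 1.234 = 1.8 °C.

1.8 °C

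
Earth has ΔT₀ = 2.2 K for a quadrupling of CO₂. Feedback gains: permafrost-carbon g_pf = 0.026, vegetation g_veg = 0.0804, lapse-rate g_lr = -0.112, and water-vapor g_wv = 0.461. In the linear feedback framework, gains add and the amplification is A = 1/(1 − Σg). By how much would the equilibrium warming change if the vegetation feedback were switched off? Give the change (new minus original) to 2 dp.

-0.52 K

Original: g = 0.4554, ΔT = 2.2/(1−0.4554) = 4.0397 K.
Without vegetation: g' = 0.375, ΔT' = 2.2/(1−0.375) = 3.5200 K.
Change = 3.5200 − 4.0397 = -0.52 K.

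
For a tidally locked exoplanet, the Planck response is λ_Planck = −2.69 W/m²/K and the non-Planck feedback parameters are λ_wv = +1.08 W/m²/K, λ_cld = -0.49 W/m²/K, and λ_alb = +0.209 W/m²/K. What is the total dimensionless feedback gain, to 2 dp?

0.30

Convert to gains: g_wv = 1.08/2.69 = 0.4015; g_cld = -0.49/2.69 = -0.1822; g_alb = 0.209/2.69 = 0.0777.
Total gain g = 0.297.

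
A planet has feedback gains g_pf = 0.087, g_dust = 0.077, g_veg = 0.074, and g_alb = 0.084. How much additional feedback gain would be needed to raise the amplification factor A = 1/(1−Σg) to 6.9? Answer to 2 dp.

0.53

Current total gain = 0.322.
Target gain for A = 6.9: g* = 1 − 1/6.9 = 0.8551.
Additional gain needed = 0.8551 − 0.322 = 0.53.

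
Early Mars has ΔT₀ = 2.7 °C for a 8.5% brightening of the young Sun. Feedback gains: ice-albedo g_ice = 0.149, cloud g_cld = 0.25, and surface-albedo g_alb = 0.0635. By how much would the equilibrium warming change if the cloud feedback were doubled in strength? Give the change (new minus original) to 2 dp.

4.37 °C

Original: g = 0.4625, ΔT = 2.7/(1−0.4625) = 5.0233 °C.
With doubled cloud: g' = 0.7125, ΔT' = 2.7/(1−0.7125) = 9.3913 °C.
Change = 9.3913 − 5.0233 = 4.37 °C.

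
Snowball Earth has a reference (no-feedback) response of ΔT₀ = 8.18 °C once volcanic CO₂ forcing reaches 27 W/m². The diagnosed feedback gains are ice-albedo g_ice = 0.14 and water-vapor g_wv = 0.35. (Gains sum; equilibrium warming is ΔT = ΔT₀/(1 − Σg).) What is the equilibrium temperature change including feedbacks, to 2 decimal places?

16.04 °C

Total gain g = 0.14 + 0.35 = 0.49.
Amplification A = 1/(1 − 0.49) = 1.961.
ΔT = 8.18 × 1.961 = 16.04 °C.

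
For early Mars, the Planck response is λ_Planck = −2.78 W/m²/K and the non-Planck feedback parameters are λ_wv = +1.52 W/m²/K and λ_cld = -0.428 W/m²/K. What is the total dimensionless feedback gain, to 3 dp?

0.393

Convert to gains: g_wv = 1.52/2.78 = 0.5468; g_cld = -0.428/2.78 = -0.154.
Total gain g = 0.3928.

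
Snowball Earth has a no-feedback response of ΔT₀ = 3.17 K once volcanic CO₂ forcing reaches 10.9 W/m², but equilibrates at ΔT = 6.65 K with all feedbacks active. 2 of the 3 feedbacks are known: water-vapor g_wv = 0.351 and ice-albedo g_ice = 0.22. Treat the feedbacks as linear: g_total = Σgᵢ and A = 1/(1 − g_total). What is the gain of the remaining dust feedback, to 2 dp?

Amplification A = ΔT/ΔT₀ = 6.65/3.17 = 2.098.
Total gain g = 1 − 1/A = 1 − 1/2.098 = 0.5234.
Known gains sum to 0.351 + 0.22 = 0.571.
g_dust = 0.5234 − 0.571 = -0.05.

-0.05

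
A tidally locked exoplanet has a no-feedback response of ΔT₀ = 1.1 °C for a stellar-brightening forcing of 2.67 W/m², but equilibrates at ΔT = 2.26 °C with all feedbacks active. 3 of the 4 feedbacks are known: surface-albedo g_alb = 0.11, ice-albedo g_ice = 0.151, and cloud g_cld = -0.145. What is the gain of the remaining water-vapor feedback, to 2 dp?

0.40

Amplification A = ΔT/ΔT₀ = 2.26/1.1 = 2.055.
Total gain g = 1 − 1/A = 1 − 1/2.055 = 0.5134.
Known gains sum to 0.11 + 0.151 − 0.145 = 0.116.
g_wv = 0.5134 − 0.116 = 0.40.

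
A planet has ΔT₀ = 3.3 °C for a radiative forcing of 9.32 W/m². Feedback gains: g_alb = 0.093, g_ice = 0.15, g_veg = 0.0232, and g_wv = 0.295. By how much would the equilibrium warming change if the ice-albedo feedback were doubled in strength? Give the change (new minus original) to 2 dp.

3.91 °C

Original: g = 0.5612, ΔT = 3.3/(1−0.5612) = 7.5205 °C.
With doubled ice-albedo: g' = 0.7112, ΔT' = 3.3/(1−0.7112) = 11.4266 °C.
Change = 11.4266 − 7.5205 = 3.91 °C.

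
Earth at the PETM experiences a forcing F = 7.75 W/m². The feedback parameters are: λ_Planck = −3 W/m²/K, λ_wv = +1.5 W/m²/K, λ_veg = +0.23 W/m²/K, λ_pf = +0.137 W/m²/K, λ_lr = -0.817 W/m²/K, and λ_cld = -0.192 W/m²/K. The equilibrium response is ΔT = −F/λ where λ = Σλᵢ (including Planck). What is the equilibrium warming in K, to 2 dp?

Net feedback parameter λ = (−3) + (+1.5) + (+0.23) + (+0.137) + (-0.817) + (-0.192) = -2.142 W/m²/K.
ΔT = −F/λ = −7.75/(-2.142) = 3.62 K.

3.62 K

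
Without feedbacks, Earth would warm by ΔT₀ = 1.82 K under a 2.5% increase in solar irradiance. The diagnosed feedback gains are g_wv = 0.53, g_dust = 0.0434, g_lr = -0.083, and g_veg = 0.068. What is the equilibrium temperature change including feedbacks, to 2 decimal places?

4.12 K

Total gain g = 0.53 + 0.0434 − 0.083 + 0.068 = 0.5584.
Amplification A = 1/(1 − 0.5584) = 2.264.
ΔT = 1.82 × 2.264 = 4.12 K.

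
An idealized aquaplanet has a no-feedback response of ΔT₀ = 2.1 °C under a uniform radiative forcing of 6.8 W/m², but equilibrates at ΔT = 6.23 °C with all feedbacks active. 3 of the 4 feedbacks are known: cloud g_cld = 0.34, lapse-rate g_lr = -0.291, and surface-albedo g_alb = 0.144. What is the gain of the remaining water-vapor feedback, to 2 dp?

0.47

Amplification A = ΔT/ΔT₀ = 6.23/2.1 = 2.967.
Total gain g = 1 − 1/A = 1 − 1/2.967 = 0.663.
Known gains sum to 0.34 − 0.291 + 0.144 = 0.193.
g_wv = 0.663 − 0.193 = 0.47.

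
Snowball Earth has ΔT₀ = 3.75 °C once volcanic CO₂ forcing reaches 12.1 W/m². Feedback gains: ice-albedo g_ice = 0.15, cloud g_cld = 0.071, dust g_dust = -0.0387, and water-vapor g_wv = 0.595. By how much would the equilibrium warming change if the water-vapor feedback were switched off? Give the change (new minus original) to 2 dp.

-12.25 °C

Original: g = 0.7773, ΔT = 3.75/(1−0.7773) = 16.8388 °C.
Without water-vapor: g' = 0.1823, ΔT' = 3.75/(1−0.1823) = 4.5860 °C.
Change = 4.5860 − 16.8388 = -12.25 °C.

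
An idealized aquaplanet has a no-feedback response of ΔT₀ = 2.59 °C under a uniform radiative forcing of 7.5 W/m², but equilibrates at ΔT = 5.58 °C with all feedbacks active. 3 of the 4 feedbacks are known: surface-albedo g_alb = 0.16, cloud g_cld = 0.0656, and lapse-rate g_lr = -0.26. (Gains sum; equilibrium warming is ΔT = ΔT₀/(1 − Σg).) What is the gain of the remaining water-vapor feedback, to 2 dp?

0.57

Amplification A = ΔT/ΔT₀ = 5.58/2.59 = 2.154.
Total gain g = 1 − 1/A = 1 − 1/2.154 = 0.5357.
Known gains sum to 0.16 + 0.0656 − 0.26 = -0.0344.
g_wv = 0.5357 + 0.0344 = 0.57.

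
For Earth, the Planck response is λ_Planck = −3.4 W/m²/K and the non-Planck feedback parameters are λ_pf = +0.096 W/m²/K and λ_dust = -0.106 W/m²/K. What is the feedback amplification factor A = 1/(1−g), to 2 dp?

Convert to gains: g_pf = 0.096/3.4 = 0.02824; g_dust = -0.106/3.4 = -0.03118.
Total gain g = -0.00294.
A = 1/(1 + 0.00294) = 1.00.

1.00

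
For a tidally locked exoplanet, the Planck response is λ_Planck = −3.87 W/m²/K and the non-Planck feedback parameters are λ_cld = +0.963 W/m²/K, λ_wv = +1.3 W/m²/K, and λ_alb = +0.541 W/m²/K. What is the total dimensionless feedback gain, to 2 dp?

0.72

Convert to gains: g_cld = 0.963/3.87 = 0.2488; g_wv = 1.3/3.87 = 0.3359; g_alb = 0.541/3.87 = 0.1398.
Total gain g = 0.7245.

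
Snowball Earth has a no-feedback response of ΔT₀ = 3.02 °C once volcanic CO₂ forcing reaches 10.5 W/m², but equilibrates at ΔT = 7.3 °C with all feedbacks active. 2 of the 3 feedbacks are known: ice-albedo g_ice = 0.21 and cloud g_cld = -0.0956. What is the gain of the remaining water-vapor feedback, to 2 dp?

Amplification A = ΔT/ΔT₀ = 7.3/3.02 = 2.417.
Total gain g = 1 − 1/A = 1 − 1/2.417 = 0.5863.
Known gains sum to 0.21 − 0.0956 = 0.1144.
g_wv = 0.5863 − 0.1144 = 0.47.

0.47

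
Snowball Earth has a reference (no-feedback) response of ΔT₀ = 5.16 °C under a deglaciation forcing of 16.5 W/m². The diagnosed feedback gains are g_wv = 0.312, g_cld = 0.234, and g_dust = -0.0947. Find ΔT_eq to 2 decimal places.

9.40 °C

Total gain g = 0.312 + 0.234 − 0.0947 = 0.4513.
Amplification A = 1/(1 − 0.4513) = 1.822.
ΔT = 5.16 × 1.822 = 9.40 °C.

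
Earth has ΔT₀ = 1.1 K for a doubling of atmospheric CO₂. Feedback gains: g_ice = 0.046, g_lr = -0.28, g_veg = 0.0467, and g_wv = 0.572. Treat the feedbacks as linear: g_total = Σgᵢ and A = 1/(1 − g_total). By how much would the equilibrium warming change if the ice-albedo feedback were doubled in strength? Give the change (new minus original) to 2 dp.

0.14 K

Original: g = 0.3847, ΔT = 1.1/(1−0.3847) = 1.7877 K.
With doubled ice-albedo: g' = 0.4307, ΔT' = 1.1/(1−0.4307) = 1.9322 K.
Change = 1.9322 − 1.7877 = 0.14 K.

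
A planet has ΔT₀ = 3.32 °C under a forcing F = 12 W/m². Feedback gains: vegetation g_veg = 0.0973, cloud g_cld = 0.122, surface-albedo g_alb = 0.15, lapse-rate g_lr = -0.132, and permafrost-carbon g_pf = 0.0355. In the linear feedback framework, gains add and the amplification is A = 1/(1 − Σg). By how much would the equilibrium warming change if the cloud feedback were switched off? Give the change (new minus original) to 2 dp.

-0.66 °C

Original: g = 0.2728, ΔT = 3.32/(1−0.2728) = 4.5655 °C.
Without cloud: g' = 0.1508, ΔT' = 3.32/(1−0.1508) = 3.9096 °C.
Change = 3.9096 − 4.5655 = -0.66 °C.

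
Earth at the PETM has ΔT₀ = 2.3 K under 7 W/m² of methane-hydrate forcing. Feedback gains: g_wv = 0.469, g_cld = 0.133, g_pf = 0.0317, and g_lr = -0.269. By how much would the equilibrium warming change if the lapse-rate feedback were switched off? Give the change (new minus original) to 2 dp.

Original: g = 0.3647, ΔT = 2.3/(1−0.3647) = 3.6203 K.
Without lapse-rate: g' = 0.6337, ΔT' = 2.3/(1−0.6337) = 6.2790 K.
Change = 6.2790 − 3.6203 = 2.66 K.

2.66 K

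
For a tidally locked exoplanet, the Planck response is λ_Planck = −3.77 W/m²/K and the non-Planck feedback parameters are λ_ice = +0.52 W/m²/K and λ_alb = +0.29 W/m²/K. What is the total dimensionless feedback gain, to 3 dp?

Convert to gains: g_ice = 0.52/3.77 = 0.1379; g_alb = 0.29/3.77 = 0.07692.
Total gain g = 0.21482.

0.215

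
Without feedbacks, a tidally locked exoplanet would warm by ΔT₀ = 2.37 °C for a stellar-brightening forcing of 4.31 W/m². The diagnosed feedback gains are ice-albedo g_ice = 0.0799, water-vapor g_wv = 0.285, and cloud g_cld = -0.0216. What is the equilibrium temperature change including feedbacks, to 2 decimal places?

3.61 °C

Total gain g = 0.0799 + 0.285 − 0.0216 = 0.3433.
Amplification A = 1/(1 − 0.3433) = 1.523.
ΔT = 2.37 × 1.523 = 3.61 °C.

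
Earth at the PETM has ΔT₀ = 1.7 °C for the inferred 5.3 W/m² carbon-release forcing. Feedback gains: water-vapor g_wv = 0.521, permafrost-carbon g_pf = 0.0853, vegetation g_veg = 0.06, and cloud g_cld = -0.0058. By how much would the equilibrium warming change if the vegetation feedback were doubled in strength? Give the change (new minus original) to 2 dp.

Original: g = 0.6605, ΔT = 1.7/(1−0.6605) = 5.0074 °C.
With doubled vegetation: g' = 0.7205, ΔT' = 1.7/(1−0.7205) = 6.0823 °C.
Change = 6.0823 − 5.0074 = 1.07 °C.

1.07 °C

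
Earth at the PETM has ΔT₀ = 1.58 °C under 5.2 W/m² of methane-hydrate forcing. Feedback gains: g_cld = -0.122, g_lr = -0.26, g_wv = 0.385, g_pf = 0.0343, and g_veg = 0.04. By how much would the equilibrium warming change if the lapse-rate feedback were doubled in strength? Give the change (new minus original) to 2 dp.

-0.38 °C

Original: g = 0.0773, ΔT = 1.58/(1−0.0773) = 1.7124 °C.
With doubled lapse-rate: g' = -0.1827, ΔT' = 1.58/(1+0.1827) = 1.3359 °C.
Change = 1.3359 − 1.7124 = -0.38 °C.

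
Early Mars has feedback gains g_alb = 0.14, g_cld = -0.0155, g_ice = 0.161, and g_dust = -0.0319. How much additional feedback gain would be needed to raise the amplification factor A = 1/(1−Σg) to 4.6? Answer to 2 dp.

Current total gain = 0.2536.
Target gain for A = 4.6: g* = 1 − 1/4.6 = 0.7826.
Additional gain needed = 0.7826 − 0.2536 = 0.53.

0.53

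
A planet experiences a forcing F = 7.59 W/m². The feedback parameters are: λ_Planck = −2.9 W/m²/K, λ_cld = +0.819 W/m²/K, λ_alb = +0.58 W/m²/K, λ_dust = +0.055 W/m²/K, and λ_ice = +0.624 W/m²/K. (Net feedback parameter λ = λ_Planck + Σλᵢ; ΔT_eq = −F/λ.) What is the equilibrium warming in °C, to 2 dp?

9.23 °C

Net feedback parameter λ = (−2.9) + (+0.819) + (+0.58) + (+0.055) + (+0.624) = -0.822 W/m²/K.
ΔT = −F/λ = −7.59/(-0.822) = 9.23 °C.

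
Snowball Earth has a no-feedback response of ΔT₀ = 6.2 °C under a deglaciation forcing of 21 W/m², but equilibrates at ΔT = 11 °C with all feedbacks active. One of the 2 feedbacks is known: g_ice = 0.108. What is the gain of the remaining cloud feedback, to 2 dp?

0.33

Amplification A = ΔT/ΔT₀ = 11/6.2 = 1.774.
Total gain g = 1 − 1/A = 1 − 1/1.774 = 0.4363.
The known gain is 0.108.
g_cld = 0.4363 − 0.108 = 0.33.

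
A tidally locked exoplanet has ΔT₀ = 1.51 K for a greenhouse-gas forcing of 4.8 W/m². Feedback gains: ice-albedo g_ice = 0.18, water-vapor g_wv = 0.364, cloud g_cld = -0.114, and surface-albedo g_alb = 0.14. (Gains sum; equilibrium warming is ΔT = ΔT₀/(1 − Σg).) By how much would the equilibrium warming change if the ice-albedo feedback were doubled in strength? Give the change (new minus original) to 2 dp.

Original: g = 0.57, ΔT = 1.51/(1−0.57) = 3.5116 K.
With doubled ice-albedo: g' = 0.75, ΔT' = 1.51/(1−0.75) = 6.0400 K.
Change = 6.0400 − 3.5116 = 2.53 K.

2.53 K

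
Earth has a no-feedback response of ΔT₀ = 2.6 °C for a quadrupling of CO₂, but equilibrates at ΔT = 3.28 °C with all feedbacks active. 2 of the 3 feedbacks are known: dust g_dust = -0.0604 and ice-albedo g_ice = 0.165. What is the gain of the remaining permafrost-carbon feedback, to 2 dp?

Amplification A = ΔT/ΔT₀ = 3.28/2.6 = 1.262.
Total gain g = 1 − 1/A = 1 − 1/1.262 = 0.2076.
Known gains sum to -0.0604 + 0.165 = 0.1046.
g_pf = 0.2076 − 0.1046 = 0.10.

0.10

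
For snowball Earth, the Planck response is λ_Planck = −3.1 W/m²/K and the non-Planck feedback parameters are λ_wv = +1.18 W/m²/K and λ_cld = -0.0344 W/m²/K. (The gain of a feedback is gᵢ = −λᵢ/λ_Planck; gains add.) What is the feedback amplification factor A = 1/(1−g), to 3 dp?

1.586

Convert to gains: g_wv = 1.18/3.1 = 0.3806; g_cld = -0.0344/3.1 = -0.0111.
Total gain g = 0.3695.
A = 1/(1 − 0.3695) = 1.586.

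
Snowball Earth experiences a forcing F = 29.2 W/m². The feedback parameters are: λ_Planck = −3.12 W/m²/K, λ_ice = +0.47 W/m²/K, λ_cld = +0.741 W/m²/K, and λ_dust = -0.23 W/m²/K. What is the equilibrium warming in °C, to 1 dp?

Net feedback parameter λ = (−3.12) + (+0.47) + (+0.741) + (-0.23) = -2.139 W/m²/K.
ΔT = −F/λ = −29.2/(-2.139) = 13.7 °C.

13.7 °C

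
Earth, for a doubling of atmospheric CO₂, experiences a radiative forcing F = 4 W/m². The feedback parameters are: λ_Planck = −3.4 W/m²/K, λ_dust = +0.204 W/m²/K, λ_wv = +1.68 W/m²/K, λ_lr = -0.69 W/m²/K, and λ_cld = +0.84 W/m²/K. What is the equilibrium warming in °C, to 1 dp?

2.9 °C

Net feedback parameter λ = (−3.4) + (+0.204) + (+1.68) + (-0.69) + (+0.84) = -1.366 W/m²/K.
ΔT = −F/λ = −4/(-1.366) = 2.9 °C.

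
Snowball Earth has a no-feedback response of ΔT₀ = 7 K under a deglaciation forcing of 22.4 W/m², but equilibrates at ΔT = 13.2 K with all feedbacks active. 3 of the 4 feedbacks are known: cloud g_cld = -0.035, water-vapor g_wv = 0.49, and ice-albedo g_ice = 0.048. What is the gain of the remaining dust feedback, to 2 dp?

Amplification A = ΔT/ΔT₀ = 13.2/7 = 1.886.
Total gain g = 1 − 1/A = 1 − 1/1.886 = 0.4698.
Known gains sum to -0.035 + 0.49 + 0.048 = 0.503.
g_dust = 0.4698 − 0.503 = -0.03.

-0.03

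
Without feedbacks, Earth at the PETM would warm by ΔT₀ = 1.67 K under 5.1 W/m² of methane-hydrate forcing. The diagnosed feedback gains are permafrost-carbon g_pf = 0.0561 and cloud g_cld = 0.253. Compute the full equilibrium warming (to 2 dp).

2.42 K

Total gain g = 0.0561 + 0.253 = 0.3091.
Amplification A = 1/(1 − 0.3091) = 1.447.
ΔT = 1.67 × 1.447 = 2.42 K.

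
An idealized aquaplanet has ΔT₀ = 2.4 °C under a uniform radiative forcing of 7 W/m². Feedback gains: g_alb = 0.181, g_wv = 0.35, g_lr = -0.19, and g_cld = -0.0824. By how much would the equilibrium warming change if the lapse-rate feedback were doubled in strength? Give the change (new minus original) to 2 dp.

-0.66 °C

Original: g = 0.2586, ΔT = 2.4/(1−0.2586) = 3.2371 °C.
With doubled lapse-rate: g' = 0.0686, ΔT' = 2.4/(1−0.0686) = 2.5768 °C.
Change = 2.5768 − 3.2371 = -0.66 °C.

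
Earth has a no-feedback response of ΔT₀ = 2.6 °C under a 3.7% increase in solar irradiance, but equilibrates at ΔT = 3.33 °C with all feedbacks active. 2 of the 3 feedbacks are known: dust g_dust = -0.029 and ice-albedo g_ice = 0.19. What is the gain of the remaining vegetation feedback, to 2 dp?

0.06

Amplification A = ΔT/ΔT₀ = 3.33/2.6 = 1.281.
Total gain g = 1 − 1/A = 1 − 1/1.281 = 0.2194.
Known gains sum to -0.029 + 0.19 = 0.161.
g_veg = 0.2194 − 0.161 = 0.06.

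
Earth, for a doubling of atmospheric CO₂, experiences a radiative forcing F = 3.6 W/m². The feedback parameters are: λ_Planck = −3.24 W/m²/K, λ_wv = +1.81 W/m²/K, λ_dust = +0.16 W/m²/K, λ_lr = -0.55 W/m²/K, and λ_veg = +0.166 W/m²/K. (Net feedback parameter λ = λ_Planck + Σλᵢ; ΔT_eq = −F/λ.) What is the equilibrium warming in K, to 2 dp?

2.18 K

Net feedback parameter λ = (−3.24) + (+1.81) + (+0.16) + (-0.55) + (+0.166) = -1.654 W/m²/K.
ΔT = −F/λ = −3.6/(-1.654) = 2.18 K.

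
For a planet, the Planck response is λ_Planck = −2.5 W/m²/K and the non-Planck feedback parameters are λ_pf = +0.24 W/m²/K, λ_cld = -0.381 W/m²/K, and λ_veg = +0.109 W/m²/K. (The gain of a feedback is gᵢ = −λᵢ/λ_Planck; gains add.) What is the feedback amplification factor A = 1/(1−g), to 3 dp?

Convert to gains: g_pf = 0.24/2.5 = 0.096; g_cld = -0.381/2.5 = -0.1524; g_veg = 0.109/2.5 = 0.0436.
Total gain g = -0.0128.
A = 1/(1 + 0.0128) = 0.987.

0.987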